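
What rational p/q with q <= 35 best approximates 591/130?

50/11

Expand x = 591/130 as a continued fraction with the Euclidean algorithm:
  591 = 4*130 + 71, so a_0 = 4.
  130 = 1*71 + 59, so a_1 = 1.
  71 = 1*59 + 12, so a_2 = 1.
  59 = 4*12 + 11, so a_3 = 4.
  12 = 1*11 + 1, so a_4 = 1.
  11 = 11*1 + 0, so a_5 = 11.
so x = [4; 1, 1, 4, 1, 11].
Convergents (p_i = a_i*p_{i-1} + p_{i-2}, q_i = a_i*q_{i-1} + q_{i-2} with p_{-2}=0, p_{-1}=1, q_{-2}=1, q_{-1}=0), until the denominator exceeds 35:
  i=0: a_0=4, p_0 = 4*1 + 0 = 4, q_0 = 4*0 + 1 = 1.
  i=1: a_1=1, p_1 = 1*4 + 1 = 5, q_1 = 1*1 + 0 = 1.
  i=2: a_2=1, p_2 = 1*5 + 4 = 9, q_2 = 1*1 + 1 = 2.
  i=3: a_3=4, p_3 = 4*9 + 5 = 41, q_3 = 4*2 + 1 = 9.
  i=4: a_4=1, p_4 = 1*41 + 9 = 50, q_4 = 1*9 + 2 = 11.
  i=5: a_5=11, p_5 = 11*50 + 41 = 591, q_5 = 11*11 + 9 = 130.
q_5 = 130 > 35, so the last convergent with denominator <= 35 is p_4/q_4 = 50/11.
The closest fraction with denominator <= 35 is either p_4/q_4 or the intermediate fraction (k*p_4 + p_3)/(k*q_4 + q_3) with the largest k >= 1 whose denominator stays <= 35; these approach x as k grows, and every other convergent or intermediate fraction in range is farther away.
Largest k: floor((35 - q_3)/q_4) = floor((35 - 9)/11) = 2.
That gives (2*50 + 41)/(2*11 + 9) = 141/31.
Compare the errors: |x - 50/11| = |591*11 - 50*130|/(130*11) = 1/1430, and |x - 141/31| = |591*31 - 141*130|/(130*31) = 9/4030.
Cross-multiplying, 1*4030 = 4030 < 12870 = 9*1430, so 1/1430 is smaller: the convergent 50/11 is closer to x than 141/31.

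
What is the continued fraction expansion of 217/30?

[7; 4, 3, 2]

Run the Euclidean algorithm on 217 and 30; the successive quotients are the partial quotients a_0, a_1, ... (each step inverts the fractional part left over by the previous one):
  217 = 7*30 + 7, so a_0 = 7.
  30 = 4*7 + 2, so a_1 = 4.
  7 = 3*2 + 1, so a_2 = 3.
  2 = 2*1 + 0, so a_3 = 2.
The remainder reaches 0 after 4 divisions, so the expansion has 4 partial quotients, read off in order.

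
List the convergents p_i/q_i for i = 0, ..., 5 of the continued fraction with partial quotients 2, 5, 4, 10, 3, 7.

2/1, 11/5, 46/21, 471/215, 1459/666, 10684/4877

Using the convergent recurrence p_i = a_i*p_{i-1} + p_{i-2}, q_i = a_i*q_{i-1} + q_{i-2} with p_{-2}=0, p_{-1}=1, q_{-2}=1, q_{-1}=0:
  i=0: a_0=2, p_0 = 2*1 + 0 = 2, q_0 = 2*0 + 1 = 1.
  i=1: a_1=5, p_1 = 5*2 + 1 = 11, q_1 = 5*1 + 0 = 5.
  i=2: a_2=4, p_2 = 4*11 + 2 = 46, q_2 = 4*5 + 1 = 21.
  i=3: a_3=10, p_3 = 10*46 + 11 = 471, q_3 = 10*21 + 5 = 215.
  i=4: a_4=3, p_4 = 3*471 + 46 = 1459, q_4 = 3*215 + 21 = 666.
  i=5: a_5=7, p_5 = 7*1459 + 471 = 10684, q_5 = 7*666 + 215 = 4877.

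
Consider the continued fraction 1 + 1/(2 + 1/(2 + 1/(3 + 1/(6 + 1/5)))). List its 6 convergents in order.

Using the convergent recurrence p_i = a_i*p_{i-1} + p_{i-2}, q_i = a_i*q_{i-1} + q_{i-2} with p_{-2}=0, p_{-1}=1, q_{-2}=1, q_{-1}=0:
  i=0: a_0=1, p_0 = 1*1 + 0 = 1, q_0 = 1*0 + 1 = 1.
  i=1: a_1=2, p_1 = 2*1 + 1 = 3, q_1 = 2*1 + 0 = 2.
  i=2: a_2=2, p_2 = 2*3 + 1 = 7, q_2 = 2*2 + 1 = 5.
  i=3: a_3=3, p_3 = 3*7 + 3 = 24, q_3 = 3*5 + 2 = 17.
  i=4: a_4=6, p_4 = 6*24 + 7 = 151, q_4 = 6*17 + 5 = 107.
  i=5: a_5=5, p_5 = 5*151 + 24 = 779, q_5 = 5*107 + 17 = 552.

1/1, 3/2, 7/5, 24/17, 151/107, 779/552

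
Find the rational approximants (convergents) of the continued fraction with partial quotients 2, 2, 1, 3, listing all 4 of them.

2/1, 5/2, 7/3, 26/11

Using the convergent recurrence p_i = a_i*p_{i-1} + p_{i-2}, q_i = a_i*q_{i-1} + q_{i-2} with p_{-2}=0, p_{-1}=1, q_{-2}=1, q_{-1}=0:
  i=0: a_0=2, p_0 = 2*1 + 0 = 2, q_0 = 2*0 + 1 = 1.
  i=1: a_1=2, p_1 = 2*2 + 1 = 5, q_1 = 2*1 + 0 = 2.
  i=2: a_2=1, p_2 = 1*5 + 2 = 7, q_2 = 1*2 + 1 = 3.
  i=3: a_3=3, p_3 = 3*7 + 5 = 26, q_3 = 3*3 + 2 = 11.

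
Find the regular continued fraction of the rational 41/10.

Run the Euclidean algorithm on 41 and 10; the successive quotients are the partial quotients a_0, a_1, ... (each step inverts the fractional part left over by the previous one):
  41 = 4*10 + 1, so a_0 = 4.
  10 = 10*1 + 0, so a_1 = 10.
The remainder reaches 0 after 2 divisions, so the expansion has 2 partial quotients, read off in order.

[4; 10]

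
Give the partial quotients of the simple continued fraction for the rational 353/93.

[3; 1, 3, 1, 8, 2]

Run the Euclidean algorithm on 353 and 93; the successive quotients are the partial quotients a_0, a_1, ... (each step inverts the fractional part left over by the previous one):
  353 = 3*93 + 74, so a_0 = 3.
  93 = 1*74 + 19, so a_1 = 1.
  74 = 3*19 + 17, so a_2 = 3.
  19 = 1*17 + 2, so a_3 = 1.
  17 = 8*2 + 1, so a_4 = 8.
  2 = 2*1 + 0, so a_5 = 2.
The remainder reaches 0 after 6 divisions, so the expansion has 6 partial quotients, read off in order.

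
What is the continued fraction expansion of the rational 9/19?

[0; 2, 9]

Run the Euclidean algorithm on 9 and 19; the successive quotients are the partial quotients a_0, a_1, ... (each step inverts the fractional part left over by the previous one):
  9 = 0*19 + 9, so a_0 = 0.
  19 = 2*9 + 1, so a_1 = 2.
  9 = 9*1 + 0, so a_2 = 9.
The remainder reaches 0 after 3 divisions, so the expansion has 3 partial quotients, read off in order.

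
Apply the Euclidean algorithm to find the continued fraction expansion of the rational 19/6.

Run the Euclidean algorithm on 19 and 6; the successive quotients are the partial quotients a_0, a_1, ... (each step inverts the fractional part left over by the previous one):
  19 = 3*6 + 1, so a_0 = 3.
  6 = 6*1 + 0, so a_1 = 6.
The remainder reaches 0 after 2 divisions, so the expansion has 2 partial quotients, read off in order.

[3; 6]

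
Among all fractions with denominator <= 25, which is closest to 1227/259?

90/19

Expand x = 1227/259 as a continued fraction with the Euclidean algorithm:
  1227 = 4*259 + 191, so a_0 = 4.
  259 = 1*191 + 68, so a_1 = 1.
  191 = 2*68 + 55, so a_2 = 2.
  68 = 1*55 + 13, so a_3 = 1.
  55 = 4*13 + 3, so a_4 = 4.
  13 = 4*3 + 1, so a_5 = 4.
  3 = 3*1 + 0, so a_6 = 3.
so x = [4; 1, 2, 1, 4, 4, 3].
Convergents (p_i = a_i*p_{i-1} + p_{i-2}, q_i = a_i*q_{i-1} + q_{i-2} with p_{-2}=0, p_{-1}=1, q_{-2}=1, q_{-1}=0), until the denominator exceeds 25:
  i=0: a_0=4, p_0 = 4*1 + 0 = 4, q_0 = 4*0 + 1 = 1.
  i=1: a_1=1, p_1 = 1*4 + 1 = 5, q_1 = 1*1 + 0 = 1.
  i=2: a_2=2, p_2 = 2*5 + 4 = 14, q_2 = 2*1 + 1 = 3.
  i=3: a_3=1, p_3 = 1*14 + 5 = 19, q_3 = 1*3 + 1 = 4.
  i=4: a_4=4, p_4 = 4*19 + 14 = 90, q_4 = 4*4 + 3 = 19.
  i=5: a_5=4, p_5 = 4*90 + 19 = 379, q_5 = 4*19 + 4 = 80.
q_5 = 80 > 25, so the last convergent with denominator <= 25 is p_4/q_4 = 90/19.
The closest fraction with denominator <= 25 is either p_4/q_4 or the intermediate fraction (k*p_4 + p_3)/(k*q_4 + q_3) with the largest k >= 1 whose denominator stays <= 25; these approach x as k grows, and every other convergent or intermediate fraction in range is farther away.
Largest k: floor((25 - q_3)/q_4) = floor((25 - 4)/19) = 1.
That gives (1*90 + 19)/(1*19 + 4) = 109/23.
Compare the errors: |x - 90/19| = |1227*19 - 90*259|/(259*19) = 3/4921, and |x - 109/23| = |1227*23 - 109*259|/(259*23) = 10/5957.
Cross-multiplying, 3*5957 = 17871 < 49210 = 10*4921, so 3/4921 is smaller: the convergent 90/19 is closer to x than 109/23.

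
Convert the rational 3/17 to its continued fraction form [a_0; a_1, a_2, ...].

[0; 5, 1, 2]

Run the Euclidean algorithm on 3 and 17; the successive quotients are the partial quotients a_0, a_1, ... (each step inverts the fractional part left over by the previous one):
  3 = 0*17 + 3, so a_0 = 0.
  17 = 5*3 + 2, so a_1 = 5.
  3 = 1*2 + 1, so a_2 = 1.
  2 = 2*1 + 0, so a_3 = 2.
The remainder reaches 0 after 4 divisions, so the expansion has 4 partial quotients, read off in order.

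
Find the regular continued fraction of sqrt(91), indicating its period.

Write x_i = (sqrt(91) + m_i)/d_i with (m_0, d_0) = (0, 1). a_0 = floor(sqrt(91)) = 9, since 9^2 = 81 <= 91 < 100 = 10^2.
Iterate m_{i+1} = d_i*a_i - m_i, d_{i+1} = (91 - m_{i+1}^2)/d_i, a_{i+1} = floor((a_0 + m_{i+1})/d_{i+1}):
  m_1 = 1*9 - 0 = 9, d_1 = (91 - 9^2)/1 = 10/1 = 10, a_1 = floor((9 + 9)/10) = 1.
  m_2 = 10*1 - 9 = 1, d_2 = (91 - 1^2)/10 = 90/10 = 9, a_2 = floor((9 + 1)/9) = 1.
  m_3 = 9*1 - 1 = 8, d_3 = (91 - 8^2)/9 = 27/9 = 3, a_3 = floor((9 + 8)/3) = 5.
  m_4 = 3*5 - 8 = 7, d_4 = (91 - 7^2)/3 = 42/3 = 14, a_4 = floor((9 + 7)/14) = 1.
  m_5 = 14*1 - 7 = 7, d_5 = (91 - 7^2)/14 = 42/14 = 3, a_5 = floor((9 + 7)/3) = 5.
  m_6 = 3*5 - 7 = 8, d_6 = (91 - 8^2)/3 = 27/3 = 9, a_6 = floor((9 + 8)/9) = 1.
  m_7 = 9*1 - 8 = 1, d_7 = (91 - 1^2)/9 = 90/9 = 10, a_7 = floor((9 + 1)/10) = 1.
  m_8 = 10*1 - 1 = 9, d_8 = (91 - 9^2)/10 = 10/10 = 1, a_8 = floor((9 + 9)/1) = 18.
  m_9 = 1*18 - 9 = 9, d_9 = (91 - 9^2)/1 = 10/1 = 10: (m_9, d_9) = (m_1, d_1) = (9, 10), so from here the quotients repeat a_1, ..., a_8; the period length is 8.
Hence the expansion of sqrt(91) is a_0 = 9 followed by the repeating block 1, 1, 5, 1, 5, 1, 1, 18 (period 8).

[9; (1, 1, 5, 1, 5, 1, 1, 18)]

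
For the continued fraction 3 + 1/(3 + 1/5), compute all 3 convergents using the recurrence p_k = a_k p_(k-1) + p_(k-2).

Using the convergent recurrence p_i = a_i*p_{i-1} + p_{i-2}, q_i = a_i*q_{i-1} + q_{i-2} with p_{-2}=0, p_{-1}=1, q_{-2}=1, q_{-1}=0:
  i=0: a_0=3, p_0 = 3*1 + 0 = 3, q_0 = 3*0 + 1 = 1.
  i=1: a_1=3, p_1 = 3*3 + 1 = 10, q_1 = 3*1 + 0 = 3.
  i=2: a_2=5, p_2 = 5*10 + 3 = 53, q_2 = 5*3 + 1 = 16.

3/1, 10/3, 53/16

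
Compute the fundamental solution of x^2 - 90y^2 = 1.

(x, y) = (19, 2)

First expand sqrt(90) as a continued fraction. With x_i = (sqrt(90) + m_i)/d_i and (m_0, d_0) = (0, 1): a_0 = floor(sqrt(90)) = 9, since 9^2 = 81 <= 90 < 100 = 10^2.
Iterate m_{i+1} = d_i*a_i - m_i, d_{i+1} = (90 - m_{i+1}^2)/d_i, a_{i+1} = floor((a_0 + m_{i+1})/d_{i+1}):
  m_1 = 1*9 - 0 = 9, d_1 = (90 - 9^2)/1 = 9/1 = 9, a_1 = floor((9 + 9)/9) = 2.
  m_2 = 9*2 - 9 = 9, d_2 = (90 - 9^2)/9 = 9/9 = 1, a_2 = floor((9 + 9)/1) = 18.
  m_3 = 1*18 - 9 = 9, d_3 = (90 - 9^2)/1 = 9/1 = 9: (m_3, d_3) = (m_1, d_1) = (9, 9), so from here the quotients repeat a_1, a_2; the period length is 2.
So sqrt(90) = [9; (2, 18)] with period length k = 2.
k is even, so the fundamental solution of x^2 - 90y^2 = 1 is (p_{k-1}, q_{k-1}) = (p_1, q_1); compute convergents through index 1.
Convergents (p_i = a_i*p_{i-1} + p_{i-2}, q_i = a_i*q_{i-1} + q_{i-2} with p_{-2}=0, p_{-1}=1, q_{-2}=1, q_{-1}=0):
  i=0: a_0=9, p_0 = 9*1 + 0 = 9, q_0 = 9*0 + 1 = 1.
  i=1: a_1=2, p_1 = 2*9 + 1 = 19, q_1 = 2*1 + 0 = 2.
Check: 19^2 - 90*2^2 = 361 - 360 = 1, so (x, y) = (19, 2) solves the equation, and by the theorem it is the least positive solution.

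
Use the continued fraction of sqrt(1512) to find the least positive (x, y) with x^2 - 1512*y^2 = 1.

First expand sqrt(1512) as a continued fraction. With x_i = (sqrt(1512) + m_i)/d_i and (m_0, d_0) = (0, 1): a_0 = floor(sqrt(1512)) = 38, since 38^2 = 1444 <= 1512 < 1521 = 39^2.
Iterate m_{i+1} = d_i*a_i - m_i, d_{i+1} = (1512 - m_{i+1}^2)/d_i, a_{i+1} = floor((a_0 + m_{i+1})/d_{i+1}):
  m_1 = 1*38 - 0 = 38, d_1 = (1512 - 38^2)/1 = 68/1 = 68, a_1 = floor((38 + 38)/68) = 1.
  m_2 = 68*1 - 38 = 30, d_2 = (1512 - 30^2)/68 = 612/68 = 9, a_2 = floor((38 + 30)/9) = 7.
  m_3 = 9*7 - 30 = 33, d_3 = (1512 - 33^2)/9 = 423/9 = 47, a_3 = floor((38 + 33)/47) = 1.
  m_4 = 47*1 - 33 = 14, d_4 = (1512 - 14^2)/47 = 1316/47 = 28, a_4 = floor((38 + 14)/28) = 1.
  m_5 = 28*1 - 14 = 14, d_5 = (1512 - 14^2)/28 = 1316/28 = 47, a_5 = floor((38 + 14)/47) = 1.
  m_6 = 47*1 - 14 = 33, d_6 = (1512 - 33^2)/47 = 423/47 = 9, a_6 = floor((38 + 33)/9) = 7.
  m_7 = 9*7 - 33 = 30, d_7 = (1512 - 30^2)/9 = 612/9 = 68, a_7 = floor((38 + 30)/68) = 1.
  m_8 = 68*1 - 30 = 38, d_8 = (1512 - 38^2)/68 = 68/68 = 1, a_8 = floor((38 + 38)/1) = 76.
  m_9 = 1*76 - 38 = 38, d_9 = (1512 - 38^2)/1 = 68/1 = 68: (m_9, d_9) = (m_1, d_1) = (38, 68), so from here the quotients repeat a_1, ..., a_8; the period length is 8.
So sqrt(1512) = [38; (1, 7, 1, 1, 1, 7, 1, 76)] with period length k = 8.
k is even, so the fundamental solution of x^2 - 1512y^2 = 1 is (p_{k-1}, q_{k-1}) = (p_7, q_7); compute convergents through index 7.
Convergents (p_i = a_i*p_{i-1} + p_{i-2}, q_i = a_i*q_{i-1} + q_{i-2} with p_{-2}=0, p_{-1}=1, q_{-2}=1, q_{-1}=0):
  i=0: a_0=38, p_0 = 38*1 + 0 = 38, q_0 = 38*0 + 1 = 1.
  i=1: a_1=1, p_1 = 1*38 + 1 = 39, q_1 = 1*1 + 0 = 1.
  i=2: a_2=7, p_2 = 7*39 + 38 = 311, q_2 = 7*1 + 1 = 8.
  i=3: a_3=1, p_3 = 1*311 + 39 = 350, q_3 = 1*8 + 1 = 9.
  i=4: a_4=1, p_4 = 1*350 + 311 = 661, q_4 = 1*9 + 8 = 17.
  i=5: a_5=1, p_5 = 1*661 + 350 = 1011, q_5 = 1*17 + 9 = 26.
  i=6: a_6=7, p_6 = 7*1011 + 661 = 7738, q_6 = 7*26 + 17 = 199.
  i=7: a_7=1, p_7 = 1*7738 + 1011 = 8749, q_7 = 1*199 + 26 = 225.
Check: 8749^2 - 1512*225^2 = 76545001 - 76545000 = 1, so (x, y) = (8749, 225) solves the equation, and by the theorem it is the least positive solution.

(x, y) = (8749, 225)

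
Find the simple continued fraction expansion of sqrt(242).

[15; (1, 1, 3, 1, 14, 1, 3, 1, 1, 30)]

Write x_i = (sqrt(242) + m_i)/d_i with (m_0, d_0) = (0, 1). a_0 = floor(sqrt(242)) = 15, since 15^2 = 225 <= 242 < 256 = 16^2.
Iterate m_{i+1} = d_i*a_i - m_i, d_{i+1} = (242 - m_{i+1}^2)/d_i, a_{i+1} = floor((a_0 + m_{i+1})/d_{i+1}):
  m_1 = 1*15 - 0 = 15, d_1 = (242 - 15^2)/1 = 17/1 = 17, a_1 = floor((15 + 15)/17) = 1.
  m_2 = 17*1 - 15 = 2, d_2 = (242 - 2^2)/17 = 238/17 = 14, a_2 = floor((15 + 2)/14) = 1.
  m_3 = 14*1 - 2 = 12, d_3 = (242 - 12^2)/14 = 98/14 = 7, a_3 = floor((15 + 12)/7) = 3.
  m_4 = 7*3 - 12 = 9, d_4 = (242 - 9^2)/7 = 161/7 = 23, a_4 = floor((15 + 9)/23) = 1.
  m_5 = 23*1 - 9 = 14, d_5 = (242 - 14^2)/23 = 46/23 = 2, a_5 = floor((15 + 14)/2) = 14.
  m_6 = 2*14 - 14 = 14, d_6 = (242 - 14^2)/2 = 46/2 = 23, a_6 = floor((15 + 14)/23) = 1.
  m_7 = 23*1 - 14 = 9, d_7 = (242 - 9^2)/23 = 161/23 = 7, a_7 = floor((15 + 9)/7) = 3.
  m_8 = 7*3 - 9 = 12, d_8 = (242 - 12^2)/7 = 98/7 = 14, a_8 = floor((15 + 12)/14) = 1.
  m_9 = 14*1 - 12 = 2, d_9 = (242 - 2^2)/14 = 238/14 = 17, a_9 = floor((15 + 2)/17) = 1.
  m_10 = 17*1 - 2 = 15, d_10 = (242 - 15^2)/17 = 17/17 = 1, a_10 = floor((15 + 15)/1) = 30.
  m_11 = 1*30 - 15 = 15, d_11 = (242 - 15^2)/1 = 17/1 = 17: (m_11, d_11) = (m_1, d_1) = (15, 17), so from here the quotients repeat a_1, ..., a_10; the period length is 10.
Hence the expansion of sqrt(242) is a_0 = 15 followed by the repeating block 1, 1, 3, 1, 14, 1, 3, 1, 1, 30 (period 10).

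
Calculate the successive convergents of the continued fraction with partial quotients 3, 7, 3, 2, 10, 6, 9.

Using the convergent recurrence p_i = a_i*p_{i-1} + p_{i-2}, q_i = a_i*q_{i-1} + q_{i-2} with p_{-2}=0, p_{-1}=1, q_{-2}=1, q_{-1}=0:
  i=0: a_0=3, p_0 = 3*1 + 0 = 3, q_0 = 3*0 + 1 = 1.
  i=1: a_1=7, p_1 = 7*3 + 1 = 22, q_1 = 7*1 + 0 = 7.
  i=2: a_2=3, p_2 = 3*22 + 3 = 69, q_2 = 3*7 + 1 = 22.
  i=3: a_3=2, p_3 = 2*69 + 22 = 160, q_3 = 2*22 + 7 = 51.
  i=4: a_4=10, p_4 = 10*160 + 69 = 1669, q_4 = 10*51 + 22 = 532.
  i=5: a_5=6, p_5 = 6*1669 + 160 = 10174, q_5 = 6*532 + 51 = 3243.
  i=6: a_6=9, p_6 = 9*10174 + 1669 = 93235, q_6 = 9*3243 + 532 = 29719.

3/1, 22/7, 69/22, 160/51, 1669/532, 10174/3243, 93235/29719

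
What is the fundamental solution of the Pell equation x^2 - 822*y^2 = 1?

(x, y) = (7397, 258)

First expand sqrt(822) as a continued fraction. With x_i = (sqrt(822) + m_i)/d_i and (m_0, d_0) = (0, 1): a_0 = floor(sqrt(822)) = 28, since 28^2 = 784 <= 822 < 841 = 29^2.
Iterate m_{i+1} = d_i*a_i - m_i, d_{i+1} = (822 - m_{i+1}^2)/d_i, a_{i+1} = floor((a_0 + m_{i+1})/d_{i+1}):
  m_1 = 1*28 - 0 = 28, d_1 = (822 - 28^2)/1 = 38/1 = 38, a_1 = floor((28 + 28)/38) = 1.
  m_2 = 38*1 - 28 = 10, d_2 = (822 - 10^2)/38 = 722/38 = 19, a_2 = floor((28 + 10)/19) = 2.
  m_3 = 19*2 - 10 = 28, d_3 = (822 - 28^2)/19 = 38/19 = 2, a_3 = floor((28 + 28)/2) = 28.
  m_4 = 2*28 - 28 = 28, d_4 = (822 - 28^2)/2 = 38/2 = 19, a_4 = floor((28 + 28)/19) = 2.
  m_5 = 19*2 - 28 = 10, d_5 = (822 - 10^2)/19 = 722/19 = 38, a_5 = floor((28 + 10)/38) = 1.
  m_6 = 38*1 - 10 = 28, d_6 = (822 - 28^2)/38 = 38/38 = 1, a_6 = floor((28 + 28)/1) = 56.
  m_7 = 1*56 - 28 = 28, d_7 = (822 - 28^2)/1 = 38/1 = 38: (m_7, d_7) = (m_1, d_1) = (28, 38), so from here the quotients repeat a_1, ..., a_6; the period length is 6.
So sqrt(822) = [28; (1, 2, 28, 2, 1, 56)] with period length k = 6.
k is even, so the fundamental solution of x^2 - 822y^2 = 1 is (p_{k-1}, q_{k-1}) = (p_5, q_5); compute convergents through index 5.
Convergents (p_i = a_i*p_{i-1} + p_{i-2}, q_i = a_i*q_{i-1} + q_{i-2} with p_{-2}=0, p_{-1}=1, q_{-2}=1, q_{-1}=0):
  i=0: a_0=28, p_0 = 28*1 + 0 = 28, q_0 = 28*0 + 1 = 1.
  i=1: a_1=1, p_1 = 1*28 + 1 = 29, q_1 = 1*1 + 0 = 1.
  i=2: a_2=2, p_2 = 2*29 + 28 = 86, q_2 = 2*1 + 1 = 3.
  i=3: a_3=28, p_3 = 28*86 + 29 = 2437, q_3 = 28*3 + 1 = 85.
  i=4: a_4=2, p_4 = 2*2437 + 86 = 4960, q_4 = 2*85 + 3 = 173.
  i=5: a_5=1, p_5 = 1*4960 + 2437 = 7397, q_5 = 1*173 + 85 = 258.
Check: 7397^2 - 822*258^2 = 54715609 - 54715608 = 1, so (x, y) = (7397, 258) solves the equation, and by the theorem it is the least positive solution.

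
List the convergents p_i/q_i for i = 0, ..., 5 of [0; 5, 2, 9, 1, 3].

Using the convergent recurrence p_i = a_i*p_{i-1} + p_{i-2}, q_i = a_i*q_{i-1} + q_{i-2} with p_{-2}=0, p_{-1}=1, q_{-2}=1, q_{-1}=0:
  i=0: a_0=0, p_0 = 0*1 + 0 = 0, q_0 = 0*0 + 1 = 1.
  i=1: a_1=5, p_1 = 5*0 + 1 = 1, q_1 = 5*1 + 0 = 5.
  i=2: a_2=2, p_2 = 2*1 + 0 = 2, q_2 = 2*5 + 1 = 11.
  i=3: a_3=9, p_3 = 9*2 + 1 = 19, q_3 = 9*11 + 5 = 104.
  i=4: a_4=1, p_4 = 1*19 + 2 = 21, q_4 = 1*104 + 11 = 115.
  i=5: a_5=3, p_5 = 3*21 + 19 = 82, q_5 = 3*115 + 104 = 449.

0/1, 1/5, 2/11, 19/104, 21/115, 82/449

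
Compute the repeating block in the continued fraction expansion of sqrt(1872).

Write x_i = (sqrt(1872) + m_i)/d_i with (m_0, d_0) = (0, 1). a_0 = floor(sqrt(1872)) = 43, since 43^2 = 1849 <= 1872 < 1936 = 44^2.
Iterate m_{i+1} = d_i*a_i - m_i, d_{i+1} = (1872 - m_{i+1}^2)/d_i, a_{i+1} = floor((a_0 + m_{i+1})/d_{i+1}):
  m_1 = 1*43 - 0 = 43, d_1 = (1872 - 43^2)/1 = 23/1 = 23, a_1 = floor((43 + 43)/23) = 3.
  m_2 = 23*3 - 43 = 26, d_2 = (1872 - 26^2)/23 = 1196/23 = 52, a_2 = floor((43 + 26)/52) = 1.
  m_3 = 52*1 - 26 = 26, d_3 = (1872 - 26^2)/52 = 1196/52 = 23, a_3 = floor((43 + 26)/23) = 3.
  m_4 = 23*3 - 26 = 43, d_4 = (1872 - 43^2)/23 = 23/23 = 1, a_4 = floor((43 + 43)/1) = 86.
  m_5 = 1*86 - 43 = 43, d_5 = (1872 - 43^2)/1 = 23/1 = 23: (m_5, d_5) = (m_1, d_1) = (43, 23), so from here the quotients repeat a_1, ..., a_4; the period length is 4.
Hence the expansion of sqrt(1872) is a_0 = 43 followed by the repeating block 3, 1, 3, 86 (period 4).

[43; (3, 1, 3, 86)]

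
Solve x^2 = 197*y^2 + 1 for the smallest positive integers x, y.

First expand sqrt(197) as a continued fraction. With x_i = (sqrt(197) + m_i)/d_i and (m_0, d_0) = (0, 1): a_0 = floor(sqrt(197)) = 14, since 14^2 = 196 <= 197 < 225 = 15^2.
Iterate m_{i+1} = d_i*a_i - m_i, d_{i+1} = (197 - m_{i+1}^2)/d_i, a_{i+1} = floor((a_0 + m_{i+1})/d_{i+1}):
  m_1 = 1*14 - 0 = 14, d_1 = (197 - 14^2)/1 = 1/1 = 1, a_1 = floor((14 + 14)/1) = 28.
  m_2 = 1*28 - 14 = 14, d_2 = (197 - 14^2)/1 = 1/1 = 1: (m_2, d_2) = (m_1, d_1) = (14, 1), so from here the quotient a_1 repeats; the period length is 1.
So sqrt(197) = [14; (28)] with period length k = 1.
k is odd, so (p_{k-1}, q_{k-1}) only solves x^2 - 197y^2 = -1 and the fundamental solution of x^2 - 197y^2 = 1 is (p_{2k-1}, q_{2k-1}) = (p_1, q_1); compute convergents through index 1, running through the period twice.
Convergents (p_i = a_i*p_{i-1} + p_{i-2}, q_i = a_i*q_{i-1} + q_{i-2} with p_{-2}=0, p_{-1}=1, q_{-2}=1, q_{-1}=0):
  i=0: a_0=14, p_0 = 14*1 + 0 = 14, q_0 = 14*0 + 1 = 1.
  i=1: a_1=28, p_1 = 28*14 + 1 = 393, q_1 = 28*1 + 0 = 28.
Indeed p_0^2 - 197*q_0^2 = 196 - 197 = -1, not +1.
Check: 393^2 - 197*28^2 = 154449 - 154448 = 1, so (x, y) = (393, 28) solves the equation, and by the theorem it is the least positive solution.

(x, y) = (393, 28)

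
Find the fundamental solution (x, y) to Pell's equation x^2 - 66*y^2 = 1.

First expand sqrt(66) as a continued fraction. With x_i = (sqrt(66) + m_i)/d_i and (m_0, d_0) = (0, 1): a_0 = floor(sqrt(66)) = 8, since 8^2 = 64 <= 66 < 81 = 9^2.
Iterate m_{i+1} = d_i*a_i - m_i, d_{i+1} = (66 - m_{i+1}^2)/d_i, a_{i+1} = floor((a_0 + m_{i+1})/d_{i+1}):
  m_1 = 1*8 - 0 = 8, d_1 = (66 - 8^2)/1 = 2/1 = 2, a_1 = floor((8 + 8)/2) = 8.
  m_2 = 2*8 - 8 = 8, d_2 = (66 - 8^2)/2 = 2/2 = 1, a_2 = floor((8 + 8)/1) = 16.
  m_3 = 1*16 - 8 = 8, d_3 = (66 - 8^2)/1 = 2/1 = 2: (m_3, d_3) = (m_1, d_1) = (8, 2), so from here the quotients repeat a_1, a_2; the period length is 2.
So sqrt(66) = [8; (8, 16)] with period length k = 2.
k is even, so the fundamental solution of x^2 - 66y^2 = 1 is (p_{k-1}, q_{k-1}) = (p_1, q_1); compute convergents through index 1.
Convergents (p_i = a_i*p_{i-1} + p_{i-2}, q_i = a_i*q_{i-1} + q_{i-2} with p_{-2}=0, p_{-1}=1, q_{-2}=1, q_{-1}=0):
  i=0: a_0=8, p_0 = 8*1 + 0 = 8, q_0 = 8*0 + 1 = 1.
  i=1: a_1=8, p_1 = 8*8 + 1 = 65, q_1 = 8*1 + 0 = 8.
Check: 65^2 - 66*8^2 = 4225 - 4224 = 1, so (x, y) = (65, 8) solves the equation, and by the theorem it is the least positive solution.

(x, y) = (65, 8)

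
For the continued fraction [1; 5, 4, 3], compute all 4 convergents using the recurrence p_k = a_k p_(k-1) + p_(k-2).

1/1, 6/5, 25/21, 81/68

Using the convergent recurrence p_i = a_i*p_{i-1} + p_{i-2}, q_i = a_i*q_{i-1} + q_{i-2} with p_{-2}=0, p_{-1}=1, q_{-2}=1, q_{-1}=0:
  i=0: a_0=1, p_0 = 1*1 + 0 = 1, q_0 = 1*0 + 1 = 1.
  i=1: a_1=5, p_1 = 5*1 + 1 = 6, q_1 = 5*1 + 0 = 5.
  i=2: a_2=4, p_2 = 4*6 + 1 = 25, q_2 = 4*5 + 1 = 21.
  i=3: a_3=3, p_3 = 3*25 + 6 = 81, q_3 = 3*21 + 5 = 68.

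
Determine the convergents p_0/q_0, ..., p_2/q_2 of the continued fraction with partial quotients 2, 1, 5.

2/1, 3/1, 17/6

Using the convergent recurrence p_i = a_i*p_{i-1} + p_{i-2}, q_i = a_i*q_{i-1} + q_{i-2} with p_{-2}=0, p_{-1}=1, q_{-2}=1, q_{-1}=0:
  i=0: a_0=2, p_0 = 2*1 + 0 = 2, q_0 = 2*0 + 1 = 1.
  i=1: a_1=1, p_1 = 1*2 + 1 = 3, q_1 = 1*1 + 0 = 1.
  i=2: a_2=5, p_2 = 5*3 + 2 = 17, q_2 = 5*1 + 1 = 6.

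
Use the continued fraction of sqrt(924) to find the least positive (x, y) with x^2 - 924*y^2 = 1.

(x, y) = (11551, 380)

First expand sqrt(924) as a continued fraction. With x_i = (sqrt(924) + m_i)/d_i and (m_0, d_0) = (0, 1): a_0 = floor(sqrt(924)) = 30, since 30^2 = 900 <= 924 < 961 = 31^2.
Iterate m_{i+1} = d_i*a_i - m_i, d_{i+1} = (924 - m_{i+1}^2)/d_i, a_{i+1} = floor((a_0 + m_{i+1})/d_{i+1}):
  m_1 = 1*30 - 0 = 30, d_1 = (924 - 30^2)/1 = 24/1 = 24, a_1 = floor((30 + 30)/24) = 2.
  m_2 = 24*2 - 30 = 18, d_2 = (924 - 18^2)/24 = 600/24 = 25, a_2 = floor((30 + 18)/25) = 1.
  m_3 = 25*1 - 18 = 7, d_3 = (924 - 7^2)/25 = 875/25 = 35, a_3 = floor((30 + 7)/35) = 1.
  m_4 = 35*1 - 7 = 28, d_4 = (924 - 28^2)/35 = 140/35 = 4, a_4 = floor((30 + 28)/4) = 14.
  m_5 = 4*14 - 28 = 28, d_5 = (924 - 28^2)/4 = 140/4 = 35, a_5 = floor((30 + 28)/35) = 1.
  m_6 = 35*1 - 28 = 7, d_6 = (924 - 7^2)/35 = 875/35 = 25, a_6 = floor((30 + 7)/25) = 1.
  m_7 = 25*1 - 7 = 18, d_7 = (924 - 18^2)/25 = 600/25 = 24, a_7 = floor((30 + 18)/24) = 2.
  m_8 = 24*2 - 18 = 30, d_8 = (924 - 30^2)/24 = 24/24 = 1, a_8 = floor((30 + 30)/1) = 60.
  m_9 = 1*60 - 30 = 30, d_9 = (924 - 30^2)/1 = 24/1 = 24: (m_9, d_9) = (m_1, d_1) = (30, 24), so from here the quotients repeat a_1, ..., a_8; the period length is 8.
So sqrt(924) = [30; (2, 1, 1, 14, 1, 1, 2, 60)] with period length k = 8.
k is even, so the fundamental solution of x^2 - 924y^2 = 1 is (p_{k-1}, q_{k-1}) = (p_7, q_7); compute convergents through index 7.
Convergents (p_i = a_i*p_{i-1} + p_{i-2}, q_i = a_i*q_{i-1} + q_{i-2} with p_{-2}=0, p_{-1}=1, q_{-2}=1, q_{-1}=0):
  i=0: a_0=30, p_0 = 30*1 + 0 = 30, q_0 = 30*0 + 1 = 1.
  i=1: a_1=2, p_1 = 2*30 + 1 = 61, q_1 = 2*1 + 0 = 2.
  i=2: a_2=1, p_2 = 1*61 + 30 = 91, q_2 = 1*2 + 1 = 3.
  i=3: a_3=1, p_3 = 1*91 + 61 = 152, q_3 = 1*3 + 2 = 5.
  i=4: a_4=14, p_4 = 14*152 + 91 = 2219, q_4 = 14*5 + 3 = 73.
  i=5: a_5=1, p_5 = 1*2219 + 152 = 2371, q_5 = 1*73 + 5 = 78.
  i=6: a_6=1, p_6 = 1*2371 + 2219 = 4590, q_6 = 1*78 + 73 = 151.
  i=7: a_7=2, p_7 = 2*4590 + 2371 = 11551, q_7 = 2*151 + 78 = 380.
Check: 11551^2 - 924*380^2 = 133425601 - 133425600 = 1, so (x, y) = (11551, 380) solves the equation, and by the theorem it is the least positive solution.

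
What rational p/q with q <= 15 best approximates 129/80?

Expand x = 129/80 as a continued fraction with the Euclidean algorithm:
  129 = 1*80 + 49, so a_0 = 1.
  80 = 1*49 + 31, so a_1 = 1.
  49 = 1*31 + 18, so a_2 = 1.
  31 = 1*18 + 13, so a_3 = 1.
  18 = 1*13 + 5, so a_4 = 1.
  13 = 2*5 + 3, so a_5 = 2.
  5 = 1*3 + 2, so a_6 = 1.
  3 = 1*2 + 1, so a_7 = 1.
  2 = 2*1 + 0, so a_8 = 2.
so x = [1; 1, 1, 1, 1, 2, 1, 1, 2].
Convergents (p_i = a_i*p_{i-1} + p_{i-2}, q_i = a_i*q_{i-1} + q_{i-2} with p_{-2}=0, p_{-1}=1, q_{-2}=1, q_{-1}=0), until the denominator exceeds 15:
  i=0: a_0=1, p_0 = 1*1 + 0 = 1, q_0 = 1*0 + 1 = 1.
  i=1: a_1=1, p_1 = 1*1 + 1 = 2, q_1 = 1*1 + 0 = 1.
  i=2: a_2=1, p_2 = 1*2 + 1 = 3, q_2 = 1*1 + 1 = 2.
  i=3: a_3=1, p_3 = 1*3 + 2 = 5, q_3 = 1*2 + 1 = 3.
  i=4: a_4=1, p_4 = 1*5 + 3 = 8, q_4 = 1*3 + 2 = 5.
  i=5: a_5=2, p_5 = 2*8 + 5 = 21, q_5 = 2*5 + 3 = 13.
  i=6: a_6=1, p_6 = 1*21 + 8 = 29, q_6 = 1*13 + 5 = 18.
q_6 = 18 > 15, so the last convergent with denominator <= 15 is p_5/q_5 = 21/13.
The closest fraction with denominator <= 15 is either p_5/q_5 or the intermediate fraction (k*p_5 + p_4)/(k*q_5 + q_4) with the largest k >= 1 whose denominator stays <= 15; these approach x as k grows, and every other convergent or intermediate fraction in range is farther away.
Largest k: floor((15 - q_4)/q_5) = floor((15 - 5)/13) = 0.
Since k = 0, no intermediate fraction beyond p_5/q_5 has denominator <= 15, so the convergent 21/13 is the closest (its error is |129*13 - 21*80|/(80*13) = 3/1040).

21/13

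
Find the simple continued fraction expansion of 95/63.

Run the Euclidean algorithm on 95 and 63; the successive quotients are the partial quotients a_0, a_1, ... (each step inverts the fractional part left over by the previous one):
  95 = 1*63 + 32, so a_0 = 1.
  63 = 1*32 + 31, so a_1 = 1.
  32 = 1*31 + 1, so a_2 = 1.
  31 = 31*1 + 0, so a_3 = 31.
The remainder reaches 0 after 4 divisions, so the expansion has 4 partial quotients, read off in order.

[1; 1, 1, 31]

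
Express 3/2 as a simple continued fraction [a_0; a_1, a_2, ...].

[1; 2]

Run the Euclidean algorithm on 3 and 2; the successive quotients are the partial quotients a_0, a_1, ... (each step inverts the fractional part left over by the previous one):
  3 = 1*2 + 1, so a_0 = 1.
  2 = 2*1 + 0, so a_1 = 2.
The remainder reaches 0 after 2 divisions, so the expansion has 2 partial quotients, read off in order.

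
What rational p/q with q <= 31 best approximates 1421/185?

169/22

Expand x = 1421/185 as a continued fraction with the Euclidean algorithm:
  1421 = 7*185 + 126, so a_0 = 7.
  185 = 1*126 + 59, so a_1 = 1.
  126 = 2*59 + 8, so a_2 = 2.
  59 = 7*8 + 3, so a_3 = 7.
  8 = 2*3 + 2, so a_4 = 2.
  3 = 1*2 + 1, so a_5 = 1.
  2 = 2*1 + 0, so a_6 = 2.
so x = [7; 1, 2, 7, 2, 1, 2].
Convergents (p_i = a_i*p_{i-1} + p_{i-2}, q_i = a_i*q_{i-1} + q_{i-2} with p_{-2}=0, p_{-1}=1, q_{-2}=1, q_{-1}=0), until the denominator exceeds 31:
  i=0: a_0=7, p_0 = 7*1 + 0 = 7, q_0 = 7*0 + 1 = 1.
  i=1: a_1=1, p_1 = 1*7 + 1 = 8, q_1 = 1*1 + 0 = 1.
  i=2: a_2=2, p_2 = 2*8 + 7 = 23, q_2 = 2*1 + 1 = 3.
  i=3: a_3=7, p_3 = 7*23 + 8 = 169, q_3 = 7*3 + 1 = 22.
  i=4: a_4=2, p_4 = 2*169 + 23 = 361, q_4 = 2*22 + 3 = 47.
q_4 = 47 > 31, so the last convergent with denominator <= 31 is p_3/q_3 = 169/22.
The closest fraction with denominator <= 31 is either p_3/q_3 or the intermediate fraction (k*p_3 + p_2)/(k*q_3 + q_2) with the largest k >= 1 whose denominator stays <= 31; these approach x as k grows, and every other convergent or intermediate fraction in range is farther away.
Largest k: floor((31 - q_2)/q_3) = floor((31 - 3)/22) = 1.
That gives (1*169 + 23)/(1*22 + 3) = 192/25.
Compare the errors: |x - 169/22| = |1421*22 - 169*185|/(185*22) = 3/4070, and |x - 192/25| = |1421*25 - 192*185|/(185*25) = 5/4625.
Cross-multiplying, 3*4625 = 13875 < 20350 = 5*4070, so 3/4070 is smaller: the convergent 169/22 is closer to x than 192/25.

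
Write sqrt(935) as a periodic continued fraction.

[30; (1, 1, 2, 1, 2, 1, 1, 60)]

Write x_i = (sqrt(935) + m_i)/d_i with (m_0, d_0) = (0, 1). a_0 = floor(sqrt(935)) = 30, since 30^2 = 900 <= 935 < 961 = 31^2.
Iterate m_{i+1} = d_i*a_i - m_i, d_{i+1} = (935 - m_{i+1}^2)/d_i, a_{i+1} = floor((a_0 + m_{i+1})/d_{i+1}):
  m_1 = 1*30 - 0 = 30, d_1 = (935 - 30^2)/1 = 35/1 = 35, a_1 = floor((30 + 30)/35) = 1.
  m_2 = 35*1 - 30 = 5, d_2 = (935 - 5^2)/35 = 910/35 = 26, a_2 = floor((30 + 5)/26) = 1.
  m_3 = 26*1 - 5 = 21, d_3 = (935 - 21^2)/26 = 494/26 = 19, a_3 = floor((30 + 21)/19) = 2.
  m_4 = 19*2 - 21 = 17, d_4 = (935 - 17^2)/19 = 646/19 = 34, a_4 = floor((30 + 17)/34) = 1.
  m_5 = 34*1 - 17 = 17, d_5 = (935 - 17^2)/34 = 646/34 = 19, a_5 = floor((30 + 17)/19) = 2.
  m_6 = 19*2 - 17 = 21, d_6 = (935 - 21^2)/19 = 494/19 = 26, a_6 = floor((30 + 21)/26) = 1.
  m_7 = 26*1 - 21 = 5, d_7 = (935 - 5^2)/26 = 910/26 = 35, a_7 = floor((30 + 5)/35) = 1.
  m_8 = 35*1 - 5 = 30, d_8 = (935 - 30^2)/35 = 35/35 = 1, a_8 = floor((30 + 30)/1) = 60.
  m_9 = 1*60 - 30 = 30, d_9 = (935 - 30^2)/1 = 35/1 = 35: (m_9, d_9) = (m_1, d_1) = (30, 35), so from here the quotients repeat a_1, ..., a_8; the period length is 8.
Hence the expansion of sqrt(935) is a_0 = 30 followed by the repeating block 1, 1, 2, 1, 2, 1, 1, 60 (period 8).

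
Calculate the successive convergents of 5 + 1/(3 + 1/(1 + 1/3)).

Using the convergent recurrence p_i = a_i*p_{i-1} + p_{i-2}, q_i = a_i*q_{i-1} + q_{i-2} with p_{-2}=0, p_{-1}=1, q_{-2}=1, q_{-1}=0:
  i=0: a_0=5, p_0 = 5*1 + 0 = 5, q_0 = 5*0 + 1 = 1.
  i=1: a_1=3, p_1 = 3*5 + 1 = 16, q_1 = 3*1 + 0 = 3.
  i=2: a_2=1, p_2 = 1*16 + 5 = 21, q_2 = 1*3 + 1 = 4.
  i=3: a_3=3, p_3 = 3*21 + 16 = 79, q_3 = 3*4 + 3 = 15.

5/1, 16/3, 21/4, 79/15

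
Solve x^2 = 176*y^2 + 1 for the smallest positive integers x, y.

First expand sqrt(176) as a continued fraction. With x_i = (sqrt(176) + m_i)/d_i and (m_0, d_0) = (0, 1): a_0 = floor(sqrt(176)) = 13, since 13^2 = 169 <= 176 < 196 = 14^2.
Iterate m_{i+1} = d_i*a_i - m_i, d_{i+1} = (176 - m_{i+1}^2)/d_i, a_{i+1} = floor((a_0 + m_{i+1})/d_{i+1}):
  m_1 = 1*13 - 0 = 13, d_1 = (176 - 13^2)/1 = 7/1 = 7, a_1 = floor((13 + 13)/7) = 3.
  m_2 = 7*3 - 13 = 8, d_2 = (176 - 8^2)/7 = 112/7 = 16, a_2 = floor((13 + 8)/16) = 1.
  m_3 = 16*1 - 8 = 8, d_3 = (176 - 8^2)/16 = 112/16 = 7, a_3 = floor((13 + 8)/7) = 3.
  m_4 = 7*3 - 8 = 13, d_4 = (176 - 13^2)/7 = 7/7 = 1, a_4 = floor((13 + 13)/1) = 26.
  m_5 = 1*26 - 13 = 13, d_5 = (176 - 13^2)/1 = 7/1 = 7: (m_5, d_5) = (m_1, d_1) = (13, 7), so from here the quotients repeat a_1, ..., a_4; the period length is 4.
So sqrt(176) = [13; (3, 1, 3, 26)] with period length k = 4.
k is even, so the fundamental solution of x^2 - 176y^2 = 1 is (p_{k-1}, q_{k-1}) = (p_3, q_3); compute convergents through index 3.
Convergents (p_i = a_i*p_{i-1} + p_{i-2}, q_i = a_i*q_{i-1} + q_{i-2} with p_{-2}=0, p_{-1}=1, q_{-2}=1, q_{-1}=0):
  i=0: a_0=13, p_0 = 13*1 + 0 = 13, q_0 = 13*0 + 1 = 1.
  i=1: a_1=3, p_1 = 3*13 + 1 = 40, q_1 = 3*1 + 0 = 3.
  i=2: a_2=1, p_2 = 1*40 + 13 = 53, q_2 = 1*3 + 1 = 4.
  i=3: a_3=3, p_3 = 3*53 + 40 = 199, q_3 = 3*4 + 3 = 15.
Check: 199^2 - 176*15^2 = 39601 - 39600 = 1, so (x, y) = (199, 15) solves the equation, and by the theorem it is the least positive solution.

(x, y) = (199, 15)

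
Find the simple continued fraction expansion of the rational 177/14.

Run the Euclidean algorithm on 177 and 14; the successive quotients are the partial quotients a_0, a_1, ... (each step inverts the fractional part left over by the previous one):
  177 = 12*14 + 9, so a_0 = 12.
  14 = 1*9 + 5, so a_1 = 1.
  9 = 1*5 + 4, so a_2 = 1.
  5 = 1*4 + 1, so a_3 = 1.
  4 = 4*1 + 0, so a_4 = 4.
The remainder reaches 0 after 5 divisions, so the expansion has 5 partial quotients, read off in order.

[12; 1, 1, 1, 4]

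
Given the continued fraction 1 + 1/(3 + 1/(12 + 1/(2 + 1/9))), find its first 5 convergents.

1/1, 4/3, 49/37, 102/77, 967/730

Using the convergent recurrence p_i = a_i*p_{i-1} + p_{i-2}, q_i = a_i*q_{i-1} + q_{i-2} with p_{-2}=0, p_{-1}=1, q_{-2}=1, q_{-1}=0:
  i=0: a_0=1, p_0 = 1*1 + 0 = 1, q_0 = 1*0 + 1 = 1.
  i=1: a_1=3, p_1 = 3*1 + 1 = 4, q_1 = 3*1 + 0 = 3.
  i=2: a_2=12, p_2 = 12*4 + 1 = 49, q_2 = 12*3 + 1 = 37.
  i=3: a_3=2, p_3 = 2*49 + 4 = 102, q_3 = 2*37 + 3 = 77.
  i=4: a_4=9, p_4 = 9*102 + 49 = 967, q_4 = 9*77 + 37 = 730.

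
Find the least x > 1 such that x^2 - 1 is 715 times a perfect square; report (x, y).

(x, y) = (75646, 2829)

First expand sqrt(715) as a continued fraction. With x_i = (sqrt(715) + m_i)/d_i and (m_0, d_0) = (0, 1): a_0 = floor(sqrt(715)) = 26, since 26^2 = 676 <= 715 < 729 = 27^2.
Iterate m_{i+1} = d_i*a_i - m_i, d_{i+1} = (715 - m_{i+1}^2)/d_i, a_{i+1} = floor((a_0 + m_{i+1})/d_{i+1}):
  m_1 = 1*26 - 0 = 26, d_1 = (715 - 26^2)/1 = 39/1 = 39, a_1 = floor((26 + 26)/39) = 1.
  m_2 = 39*1 - 26 = 13, d_2 = (715 - 13^2)/39 = 546/39 = 14, a_2 = floor((26 + 13)/14) = 2.
  m_3 = 14*2 - 13 = 15, d_3 = (715 - 15^2)/14 = 490/14 = 35, a_3 = floor((26 + 15)/35) = 1.
  m_4 = 35*1 - 15 = 20, d_4 = (715 - 20^2)/35 = 315/35 = 9, a_4 = floor((26 + 20)/9) = 5.
  m_5 = 9*5 - 20 = 25, d_5 = (715 - 25^2)/9 = 90/9 = 10, a_5 = floor((26 + 25)/10) = 5.
  m_6 = 10*5 - 25 = 25, d_6 = (715 - 25^2)/10 = 90/10 = 9, a_6 = floor((26 + 25)/9) = 5.
  m_7 = 9*5 - 25 = 20, d_7 = (715 - 20^2)/9 = 315/9 = 35, a_7 = floor((26 + 20)/35) = 1.
  m_8 = 35*1 - 20 = 15, d_8 = (715 - 15^2)/35 = 490/35 = 14, a_8 = floor((26 + 15)/14) = 2.
  m_9 = 14*2 - 15 = 13, d_9 = (715 - 13^2)/14 = 546/14 = 39, a_9 = floor((26 + 13)/39) = 1.
  m_10 = 39*1 - 13 = 26, d_10 = (715 - 26^2)/39 = 39/39 = 1, a_10 = floor((26 + 26)/1) = 52.
  m_11 = 1*52 - 26 = 26, d_11 = (715 - 26^2)/1 = 39/1 = 39: (m_11, d_11) = (m_1, d_1) = (26, 39), so from here the quotients repeat a_1, ..., a_10; the period length is 10.
So sqrt(715) = [26; (1, 2, 1, 5, 5, 5, 1, 2, 1, 52)] with period length k = 10.
k is even, so the fundamental solution of x^2 - 715y^2 = 1 is (p_{k-1}, q_{k-1}) = (p_9, q_9); compute convergents through index 9.
Convergents (p_i = a_i*p_{i-1} + p_{i-2}, q_i = a_i*q_{i-1} + q_{i-2} with p_{-2}=0, p_{-1}=1, q_{-2}=1, q_{-1}=0):
  i=0: a_0=26, p_0 = 26*1 + 0 = 26, q_0 = 26*0 + 1 = 1.
  i=1: a_1=1, p_1 = 1*26 + 1 = 27, q_1 = 1*1 + 0 = 1.
  i=2: a_2=2, p_2 = 2*27 + 26 = 80, q_2 = 2*1 + 1 = 3.
  i=3: a_3=1, p_3 = 1*80 + 27 = 107, q_3 = 1*3 + 1 = 4.
  i=4: a_4=5, p_4 = 5*107 + 80 = 615, q_4 = 5*4 + 3 = 23.
  i=5: a_5=5, p_5 = 5*615 + 107 = 3182, q_5 = 5*23 + 4 = 119.
  i=6: a_6=5, p_6 = 5*3182 + 615 = 16525, q_6 = 5*119 + 23 = 618.
  i=7: a_7=1, p_7 = 1*16525 + 3182 = 19707, q_7 = 1*618 + 119 = 737.
  i=8: a_8=2, p_8 = 2*19707 + 16525 = 55939, q_8 = 2*737 + 618 = 2092.
  i=9: a_9=1, p_9 = 1*55939 + 19707 = 75646, q_9 = 1*2092 + 737 = 2829.
Check: 75646^2 - 715*2829^2 = 5722317316 - 5722317315 = 1, so (x, y) = (75646, 2829) solves the equation, and by the theorem it is the least positive solution.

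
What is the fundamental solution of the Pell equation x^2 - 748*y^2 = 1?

(x, y) = (5658247, 206886)

First expand sqrt(748) as a continued fraction. With x_i = (sqrt(748) + m_i)/d_i and (m_0, d_0) = (0, 1): a_0 = floor(sqrt(748)) = 27, since 27^2 = 729 <= 748 < 784 = 28^2.
Iterate m_{i+1} = d_i*a_i - m_i, d_{i+1} = (748 - m_{i+1}^2)/d_i, a_{i+1} = floor((a_0 + m_{i+1})/d_{i+1}):
  m_1 = 1*27 - 0 = 27, d_1 = (748 - 27^2)/1 = 19/1 = 19, a_1 = floor((27 + 27)/19) = 2.
  m_2 = 19*2 - 27 = 11, d_2 = (748 - 11^2)/19 = 627/19 = 33, a_2 = floor((27 + 11)/33) = 1.
  m_3 = 33*1 - 11 = 22, d_3 = (748 - 22^2)/33 = 264/33 = 8, a_3 = floor((27 + 22)/8) = 6.
  m_4 = 8*6 - 22 = 26, d_4 = (748 - 26^2)/8 = 72/8 = 9, a_4 = floor((27 + 26)/9) = 5.
  m_5 = 9*5 - 26 = 19, d_5 = (748 - 19^2)/9 = 387/9 = 43, a_5 = floor((27 + 19)/43) = 1.
  m_6 = 43*1 - 19 = 24, d_6 = (748 - 24^2)/43 = 172/43 = 4, a_6 = floor((27 + 24)/4) = 12.
  m_7 = 4*12 - 24 = 24, d_7 = (748 - 24^2)/4 = 172/4 = 43, a_7 = floor((27 + 24)/43) = 1.
  m_8 = 43*1 - 24 = 19, d_8 = (748 - 19^2)/43 = 387/43 = 9, a_8 = floor((27 + 19)/9) = 5.
  m_9 = 9*5 - 19 = 26, d_9 = (748 - 26^2)/9 = 72/9 = 8, a_9 = floor((27 + 26)/8) = 6.
  m_10 = 8*6 - 26 = 22, d_10 = (748 - 22^2)/8 = 264/8 = 33, a_10 = floor((27 + 22)/33) = 1.
  m_11 = 33*1 - 22 = 11, d_11 = (748 - 11^2)/33 = 627/33 = 19, a_11 = floor((27 + 11)/19) = 2.
  m_12 = 19*2 - 11 = 27, d_12 = (748 - 27^2)/19 = 19/19 = 1, a_12 = floor((27 + 27)/1) = 54.
  m_13 = 1*54 - 27 = 27, d_13 = (748 - 27^2)/1 = 19/1 = 19: (m_13, d_13) = (m_1, d_1) = (27, 19), so from here the quotients repeat a_1, ..., a_12; the period length is 12.
So sqrt(748) = [27; (2, 1, 6, 5, 1, 12, 1, 5, 6, 1, 2, 54)] with period length k = 12.
k is even, so the fundamental solution of x^2 - 748y^2 = 1 is (p_{k-1}, q_{k-1}) = (p_11, q_11); compute convergents through index 11.
Convergents (p_i = a_i*p_{i-1} + p_{i-2}, q_i = a_i*q_{i-1} + q_{i-2} with p_{-2}=0, p_{-1}=1, q_{-2}=1, q_{-1}=0):
  i=0: a_0=27, p_0 = 27*1 + 0 = 27, q_0 = 27*0 + 1 = 1.
  i=1: a_1=2, p_1 = 2*27 + 1 = 55, q_1 = 2*1 + 0 = 2.
  i=2: a_2=1, p_2 = 1*55 + 27 = 82, q_2 = 1*2 + 1 = 3.
  i=3: a_3=6, p_3 = 6*82 + 55 = 547, q_3 = 6*3 + 2 = 20.
  i=4: a_4=5, p_4 = 5*547 + 82 = 2817, q_4 = 5*20 + 3 = 103.
  i=5: a_5=1, p_5 = 1*2817 + 547 = 3364, q_5 = 1*103 + 20 = 123.
  i=6: a_6=12, p_6 = 12*3364 + 2817 = 43185, q_6 = 12*123 + 103 = 1579.
  i=7: a_7=1, p_7 = 1*43185 + 3364 = 46549, q_7 = 1*1579 + 123 = 1702.
  i=8: a_8=5, p_8 = 5*46549 + 43185 = 275930, q_8 = 5*1702 + 1579 = 10089.
  i=9: a_9=6, p_9 = 6*275930 + 46549 = 1702129, q_9 = 6*10089 + 1702 = 62236.
  i=10: a_10=1, p_10 = 1*1702129 + 275930 = 1978059, q_10 = 1*62236 + 10089 = 72325.
  i=11: a_11=2, p_11 = 2*1978059 + 1702129 = 5658247, q_11 = 2*72325 + 62236 = 206886.
Check: 5658247^2 - 748*206886^2 = 32015759113009 - 32015759113008 = 1, so (x, y) = (5658247, 206886) solves the equation, and by the theorem it is the least positive solution.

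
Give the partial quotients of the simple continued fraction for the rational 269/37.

Run the Euclidean algorithm on 269 and 37; the successive quotients are the partial quotients a_0, a_1, ... (each step inverts the fractional part left over by the previous one):
  269 = 7*37 + 10, so a_0 = 7.
  37 = 3*10 + 7, so a_1 = 3.
  10 = 1*7 + 3, so a_2 = 1.
  7 = 2*3 + 1, so a_3 = 2.
  3 = 3*1 + 0, so a_4 = 3.
The remainder reaches 0 after 5 divisions, so the expansion has 5 partial quotients, read off in order.

[7; 3, 1, 2, 3]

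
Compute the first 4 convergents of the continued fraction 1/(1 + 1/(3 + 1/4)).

0/1, 1/1, 3/4, 13/17

Using the convergent recurrence p_i = a_i*p_{i-1} + p_{i-2}, q_i = a_i*q_{i-1} + q_{i-2} with p_{-2}=0, p_{-1}=1, q_{-2}=1, q_{-1}=0:
  i=0: a_0=0, p_0 = 0*1 + 0 = 0, q_0 = 0*0 + 1 = 1.
  i=1: a_1=1, p_1 = 1*0 + 1 = 1, q_1 = 1*1 + 0 = 1.
  i=2: a_2=3, p_2 = 3*1 + 0 = 3, q_2 = 3*1 + 1 = 4.
  i=3: a_3=4, p_3 = 4*3 + 1 = 13, q_3 = 4*4 + 1 = 17.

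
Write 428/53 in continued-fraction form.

Run the Euclidean algorithm on 428 and 53; the successive quotients are the partial quotients a_0, a_1, ... (each step inverts the fractional part left over by the previous one):
  428 = 8*53 + 4, so a_0 = 8.
  53 = 13*4 + 1, so a_1 = 13.
  4 = 4*1 + 0, so a_2 = 4.
The remainder reaches 0 after 3 divisions, so the expansion has 3 partial quotients, read off in order.

[8; 13, 4]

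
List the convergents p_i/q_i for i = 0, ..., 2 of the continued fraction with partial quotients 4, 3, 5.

Using the convergent recurrence p_i = a_i*p_{i-1} + p_{i-2}, q_i = a_i*q_{i-1} + q_{i-2} with p_{-2}=0, p_{-1}=1, q_{-2}=1, q_{-1}=0:
  i=0: a_0=4, p_0 = 4*1 + 0 = 4, q_0 = 4*0 + 1 = 1.
  i=1: a_1=3, p_1 = 3*4 + 1 = 13, q_1 = 3*1 + 0 = 3.
  i=2: a_2=5, p_2 = 5*13 + 4 = 69, q_2 = 5*3 + 1 = 16.

4/1, 13/3, 69/16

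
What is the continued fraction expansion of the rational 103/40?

[2; 1, 1, 2, 1, 5]

Run the Euclidean algorithm on 103 and 40; the successive quotients are the partial quotients a_0, a_1, ... (each step inverts the fractional part left over by the previous one):
  103 = 2*40 + 23, so a_0 = 2.
  40 = 1*23 + 17, so a_1 = 1.
  23 = 1*17 + 6, so a_2 = 1.
  17 = 2*6 + 5, so a_3 = 2.
  6 = 1*5 + 1, so a_4 = 1.
  5 = 5*1 + 0, so a_5 = 5.
The remainder reaches 0 after 6 divisions, so the expansion has 6 partial quotients, read off in order.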